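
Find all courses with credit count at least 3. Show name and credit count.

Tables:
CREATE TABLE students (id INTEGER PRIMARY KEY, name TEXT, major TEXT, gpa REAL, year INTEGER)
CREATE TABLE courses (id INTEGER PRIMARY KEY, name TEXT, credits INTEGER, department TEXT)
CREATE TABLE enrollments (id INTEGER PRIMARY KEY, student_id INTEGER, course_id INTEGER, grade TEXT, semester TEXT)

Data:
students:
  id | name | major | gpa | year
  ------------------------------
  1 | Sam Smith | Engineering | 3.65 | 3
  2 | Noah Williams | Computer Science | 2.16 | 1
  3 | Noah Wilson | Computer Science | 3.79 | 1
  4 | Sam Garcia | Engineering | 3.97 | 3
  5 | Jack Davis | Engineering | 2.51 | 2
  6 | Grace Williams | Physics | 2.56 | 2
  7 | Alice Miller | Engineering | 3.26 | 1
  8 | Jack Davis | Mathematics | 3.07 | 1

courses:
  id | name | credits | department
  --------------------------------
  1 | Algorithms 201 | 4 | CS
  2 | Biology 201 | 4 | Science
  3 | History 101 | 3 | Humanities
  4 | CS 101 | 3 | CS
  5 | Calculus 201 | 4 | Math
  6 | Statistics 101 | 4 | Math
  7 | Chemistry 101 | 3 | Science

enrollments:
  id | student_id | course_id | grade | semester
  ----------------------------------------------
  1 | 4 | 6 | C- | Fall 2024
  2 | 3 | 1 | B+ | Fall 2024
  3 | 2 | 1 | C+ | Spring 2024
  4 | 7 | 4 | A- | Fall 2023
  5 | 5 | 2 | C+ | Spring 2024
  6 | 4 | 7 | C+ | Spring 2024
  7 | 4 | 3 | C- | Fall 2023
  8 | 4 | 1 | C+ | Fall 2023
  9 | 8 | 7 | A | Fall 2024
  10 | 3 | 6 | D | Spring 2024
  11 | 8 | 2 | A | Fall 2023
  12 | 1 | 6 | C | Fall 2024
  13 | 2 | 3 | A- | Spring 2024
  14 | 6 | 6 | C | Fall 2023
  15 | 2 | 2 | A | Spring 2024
SELECT name, credits FROM courses WHERE credits >= 3

Execution result:
name | credits
Algorithms 201 | 4
Biology 201 | 4
History 101 | 3
CS 101 | 3
Calculus 201 | 4
Statistics 101 | 4
Chemistry 101 | 3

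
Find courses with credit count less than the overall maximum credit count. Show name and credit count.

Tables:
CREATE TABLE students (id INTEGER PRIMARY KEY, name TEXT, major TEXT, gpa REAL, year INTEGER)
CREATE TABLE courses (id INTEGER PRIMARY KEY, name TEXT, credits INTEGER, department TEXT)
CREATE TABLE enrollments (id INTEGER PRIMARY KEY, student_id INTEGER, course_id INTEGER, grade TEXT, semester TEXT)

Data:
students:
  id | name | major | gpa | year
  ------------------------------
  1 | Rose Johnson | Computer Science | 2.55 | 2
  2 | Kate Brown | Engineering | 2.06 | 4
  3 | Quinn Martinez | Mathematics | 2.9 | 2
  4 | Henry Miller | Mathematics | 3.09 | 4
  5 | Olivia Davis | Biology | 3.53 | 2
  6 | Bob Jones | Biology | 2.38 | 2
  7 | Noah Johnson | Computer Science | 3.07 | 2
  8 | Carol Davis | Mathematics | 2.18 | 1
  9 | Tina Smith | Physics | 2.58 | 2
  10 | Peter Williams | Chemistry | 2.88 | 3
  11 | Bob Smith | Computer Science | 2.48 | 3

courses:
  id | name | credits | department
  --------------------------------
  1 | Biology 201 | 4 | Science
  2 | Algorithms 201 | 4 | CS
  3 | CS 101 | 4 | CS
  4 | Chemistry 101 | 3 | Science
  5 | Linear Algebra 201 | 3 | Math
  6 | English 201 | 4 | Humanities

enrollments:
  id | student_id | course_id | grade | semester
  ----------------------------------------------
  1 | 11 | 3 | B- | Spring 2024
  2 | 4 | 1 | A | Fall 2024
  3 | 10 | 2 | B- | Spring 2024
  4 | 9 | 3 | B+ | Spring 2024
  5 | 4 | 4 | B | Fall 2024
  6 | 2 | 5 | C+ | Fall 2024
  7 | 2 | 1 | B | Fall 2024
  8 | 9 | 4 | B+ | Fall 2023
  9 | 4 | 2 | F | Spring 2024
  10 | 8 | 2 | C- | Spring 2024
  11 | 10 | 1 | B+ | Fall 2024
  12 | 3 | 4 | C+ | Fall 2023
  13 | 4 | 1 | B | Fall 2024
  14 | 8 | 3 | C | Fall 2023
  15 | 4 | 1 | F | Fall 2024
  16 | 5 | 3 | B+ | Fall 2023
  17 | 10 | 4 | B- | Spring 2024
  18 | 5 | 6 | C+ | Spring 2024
SELECT name, credits FROM courses WHERE credits < (SELECT MAX(credits) FROM courses)

Execution result:
name | credits
Chemistry 101 | 3
Linear Algebra 201 | 3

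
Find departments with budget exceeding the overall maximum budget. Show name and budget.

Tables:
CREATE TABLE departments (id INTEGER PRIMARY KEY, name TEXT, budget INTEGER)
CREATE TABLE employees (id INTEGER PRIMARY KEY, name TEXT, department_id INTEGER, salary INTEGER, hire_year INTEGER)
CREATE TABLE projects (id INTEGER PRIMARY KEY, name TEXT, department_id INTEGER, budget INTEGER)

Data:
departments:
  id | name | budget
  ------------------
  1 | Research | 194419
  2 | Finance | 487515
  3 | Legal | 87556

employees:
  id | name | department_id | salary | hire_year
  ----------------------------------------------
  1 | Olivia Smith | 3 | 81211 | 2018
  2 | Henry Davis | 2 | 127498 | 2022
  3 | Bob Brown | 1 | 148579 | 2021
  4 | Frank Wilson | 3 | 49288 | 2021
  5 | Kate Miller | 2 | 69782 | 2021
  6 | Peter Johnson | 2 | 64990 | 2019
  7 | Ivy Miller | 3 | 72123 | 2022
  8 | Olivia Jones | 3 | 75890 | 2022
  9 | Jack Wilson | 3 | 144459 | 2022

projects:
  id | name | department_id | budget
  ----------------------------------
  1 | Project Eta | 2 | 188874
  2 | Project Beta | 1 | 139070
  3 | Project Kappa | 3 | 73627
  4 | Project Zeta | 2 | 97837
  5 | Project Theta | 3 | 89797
SELECT name, budget FROM departments WHERE budget > (SELECT MAX(budget) FROM departments)

Execution result:
(no rows)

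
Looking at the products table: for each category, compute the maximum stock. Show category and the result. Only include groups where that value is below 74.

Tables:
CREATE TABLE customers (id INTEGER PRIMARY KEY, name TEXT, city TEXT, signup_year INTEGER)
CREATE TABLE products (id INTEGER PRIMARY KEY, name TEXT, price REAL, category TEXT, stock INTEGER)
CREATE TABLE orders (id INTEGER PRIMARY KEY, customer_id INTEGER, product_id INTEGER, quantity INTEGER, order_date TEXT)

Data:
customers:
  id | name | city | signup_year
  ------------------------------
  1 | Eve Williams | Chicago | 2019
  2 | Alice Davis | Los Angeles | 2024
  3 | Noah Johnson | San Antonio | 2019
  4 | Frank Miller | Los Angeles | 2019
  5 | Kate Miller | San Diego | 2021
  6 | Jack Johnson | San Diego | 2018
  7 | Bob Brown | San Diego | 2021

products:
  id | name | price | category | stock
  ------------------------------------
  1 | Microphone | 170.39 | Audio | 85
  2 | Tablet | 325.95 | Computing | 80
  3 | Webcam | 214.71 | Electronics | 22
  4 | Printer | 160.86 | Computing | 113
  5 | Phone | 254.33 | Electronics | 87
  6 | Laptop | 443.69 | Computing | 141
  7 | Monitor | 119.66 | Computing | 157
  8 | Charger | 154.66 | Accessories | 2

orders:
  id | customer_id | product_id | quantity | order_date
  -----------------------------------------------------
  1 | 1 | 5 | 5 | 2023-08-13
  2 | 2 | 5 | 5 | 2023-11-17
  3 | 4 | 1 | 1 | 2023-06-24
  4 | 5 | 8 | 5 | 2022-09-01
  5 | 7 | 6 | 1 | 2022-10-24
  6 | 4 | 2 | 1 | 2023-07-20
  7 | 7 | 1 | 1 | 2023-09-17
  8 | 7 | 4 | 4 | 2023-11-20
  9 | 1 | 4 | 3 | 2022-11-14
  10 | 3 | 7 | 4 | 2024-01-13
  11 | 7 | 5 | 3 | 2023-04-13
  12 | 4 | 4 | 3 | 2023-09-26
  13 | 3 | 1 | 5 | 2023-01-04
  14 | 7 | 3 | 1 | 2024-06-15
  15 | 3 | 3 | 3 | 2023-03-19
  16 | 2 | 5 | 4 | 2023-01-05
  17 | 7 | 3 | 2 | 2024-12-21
SELECT category, MAX(stock) AS max_stock FROM products GROUP BY category HAVING MAX(stock) < 74

Execution result:
category | max_stock
Accessories | 2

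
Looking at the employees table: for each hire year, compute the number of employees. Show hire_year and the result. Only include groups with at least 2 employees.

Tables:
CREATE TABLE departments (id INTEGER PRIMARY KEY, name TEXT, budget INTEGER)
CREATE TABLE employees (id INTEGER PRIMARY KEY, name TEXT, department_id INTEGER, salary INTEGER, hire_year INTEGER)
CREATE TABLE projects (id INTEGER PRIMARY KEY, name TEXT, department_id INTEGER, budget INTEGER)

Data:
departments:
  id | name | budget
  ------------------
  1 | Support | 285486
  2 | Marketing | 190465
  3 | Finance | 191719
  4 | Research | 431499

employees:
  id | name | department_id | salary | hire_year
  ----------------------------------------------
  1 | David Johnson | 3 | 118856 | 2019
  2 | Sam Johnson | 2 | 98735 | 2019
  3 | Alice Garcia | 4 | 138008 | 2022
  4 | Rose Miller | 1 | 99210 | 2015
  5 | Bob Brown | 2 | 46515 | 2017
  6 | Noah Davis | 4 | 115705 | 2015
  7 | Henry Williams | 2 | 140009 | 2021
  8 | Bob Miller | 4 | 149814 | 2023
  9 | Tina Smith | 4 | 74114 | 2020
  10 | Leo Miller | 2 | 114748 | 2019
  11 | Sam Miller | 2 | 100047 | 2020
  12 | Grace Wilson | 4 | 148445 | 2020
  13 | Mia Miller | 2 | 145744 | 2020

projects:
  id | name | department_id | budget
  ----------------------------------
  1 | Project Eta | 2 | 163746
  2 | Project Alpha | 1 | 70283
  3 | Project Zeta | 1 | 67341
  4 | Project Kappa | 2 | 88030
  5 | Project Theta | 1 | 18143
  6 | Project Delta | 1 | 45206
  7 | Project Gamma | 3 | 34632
SELECT hire_year, COUNT(*) AS n FROM employees GROUP BY hire_year HAVING COUNT(*) >= 2

Execution result:
hire_year | n
2015 | 2
2019 | 3
2020 | 4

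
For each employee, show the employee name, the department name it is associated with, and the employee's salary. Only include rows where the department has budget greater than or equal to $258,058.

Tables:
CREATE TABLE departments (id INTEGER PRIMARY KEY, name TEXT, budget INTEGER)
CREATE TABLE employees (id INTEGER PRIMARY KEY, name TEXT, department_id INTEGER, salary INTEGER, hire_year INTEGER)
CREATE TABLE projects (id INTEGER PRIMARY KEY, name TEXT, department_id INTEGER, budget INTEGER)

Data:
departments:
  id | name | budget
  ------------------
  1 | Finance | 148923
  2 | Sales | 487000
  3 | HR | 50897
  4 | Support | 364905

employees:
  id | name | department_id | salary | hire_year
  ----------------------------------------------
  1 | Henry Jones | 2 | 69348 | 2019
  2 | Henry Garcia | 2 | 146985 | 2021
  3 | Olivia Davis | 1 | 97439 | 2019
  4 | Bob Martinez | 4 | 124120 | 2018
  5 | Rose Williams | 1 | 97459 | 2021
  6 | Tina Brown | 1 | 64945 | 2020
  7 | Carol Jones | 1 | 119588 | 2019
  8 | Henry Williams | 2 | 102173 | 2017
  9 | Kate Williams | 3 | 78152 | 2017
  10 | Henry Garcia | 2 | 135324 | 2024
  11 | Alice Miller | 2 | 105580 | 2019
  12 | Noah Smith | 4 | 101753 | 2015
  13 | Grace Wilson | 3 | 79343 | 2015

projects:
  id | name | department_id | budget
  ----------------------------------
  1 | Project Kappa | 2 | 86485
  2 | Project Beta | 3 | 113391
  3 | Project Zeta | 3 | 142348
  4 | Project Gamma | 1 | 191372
SELECT c.name, p.name AS department, c.salary FROM employees c JOIN departments p ON c.department_id = p.id WHERE p.budget >= 258058

Execution result:
name | department | salary
Henry Jones | Sales | 69348
Henry Garcia | Sales | 146985
Bob Martinez | Support | 124120
Henry Williams | Sales | 102173
Henry Garcia | Sales | 135324
Alice Miller | Sales | 105580
Noah Smith | Support | 101753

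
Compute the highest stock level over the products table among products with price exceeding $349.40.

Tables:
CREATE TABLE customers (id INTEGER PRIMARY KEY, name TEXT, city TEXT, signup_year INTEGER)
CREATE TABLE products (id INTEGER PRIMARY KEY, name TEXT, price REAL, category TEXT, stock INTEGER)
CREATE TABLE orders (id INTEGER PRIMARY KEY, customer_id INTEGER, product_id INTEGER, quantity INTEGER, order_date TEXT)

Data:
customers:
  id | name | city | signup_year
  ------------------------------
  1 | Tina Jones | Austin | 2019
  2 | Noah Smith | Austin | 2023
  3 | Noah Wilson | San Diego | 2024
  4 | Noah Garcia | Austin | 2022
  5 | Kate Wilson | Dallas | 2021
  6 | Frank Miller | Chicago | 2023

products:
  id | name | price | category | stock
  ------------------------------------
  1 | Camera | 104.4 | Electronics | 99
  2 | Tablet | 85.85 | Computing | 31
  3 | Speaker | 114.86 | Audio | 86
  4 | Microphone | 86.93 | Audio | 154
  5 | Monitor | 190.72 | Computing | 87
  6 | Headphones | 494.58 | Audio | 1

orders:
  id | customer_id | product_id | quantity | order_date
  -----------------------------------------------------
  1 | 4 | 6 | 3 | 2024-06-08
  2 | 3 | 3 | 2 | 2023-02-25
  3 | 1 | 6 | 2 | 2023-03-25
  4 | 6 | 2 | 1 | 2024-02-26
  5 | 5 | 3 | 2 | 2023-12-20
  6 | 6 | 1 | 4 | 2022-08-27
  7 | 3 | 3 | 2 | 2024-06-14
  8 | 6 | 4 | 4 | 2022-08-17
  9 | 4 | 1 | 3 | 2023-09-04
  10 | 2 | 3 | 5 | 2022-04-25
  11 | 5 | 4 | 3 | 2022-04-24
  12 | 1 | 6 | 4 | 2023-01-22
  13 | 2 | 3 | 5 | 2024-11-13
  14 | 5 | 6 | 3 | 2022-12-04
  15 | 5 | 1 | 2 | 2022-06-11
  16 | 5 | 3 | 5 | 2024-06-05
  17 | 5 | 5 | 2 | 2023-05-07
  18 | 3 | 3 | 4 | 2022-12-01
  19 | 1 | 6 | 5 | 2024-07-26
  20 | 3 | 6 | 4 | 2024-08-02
SELECT MAX(stock) FROM products WHERE price > 349.4

Execution result:
1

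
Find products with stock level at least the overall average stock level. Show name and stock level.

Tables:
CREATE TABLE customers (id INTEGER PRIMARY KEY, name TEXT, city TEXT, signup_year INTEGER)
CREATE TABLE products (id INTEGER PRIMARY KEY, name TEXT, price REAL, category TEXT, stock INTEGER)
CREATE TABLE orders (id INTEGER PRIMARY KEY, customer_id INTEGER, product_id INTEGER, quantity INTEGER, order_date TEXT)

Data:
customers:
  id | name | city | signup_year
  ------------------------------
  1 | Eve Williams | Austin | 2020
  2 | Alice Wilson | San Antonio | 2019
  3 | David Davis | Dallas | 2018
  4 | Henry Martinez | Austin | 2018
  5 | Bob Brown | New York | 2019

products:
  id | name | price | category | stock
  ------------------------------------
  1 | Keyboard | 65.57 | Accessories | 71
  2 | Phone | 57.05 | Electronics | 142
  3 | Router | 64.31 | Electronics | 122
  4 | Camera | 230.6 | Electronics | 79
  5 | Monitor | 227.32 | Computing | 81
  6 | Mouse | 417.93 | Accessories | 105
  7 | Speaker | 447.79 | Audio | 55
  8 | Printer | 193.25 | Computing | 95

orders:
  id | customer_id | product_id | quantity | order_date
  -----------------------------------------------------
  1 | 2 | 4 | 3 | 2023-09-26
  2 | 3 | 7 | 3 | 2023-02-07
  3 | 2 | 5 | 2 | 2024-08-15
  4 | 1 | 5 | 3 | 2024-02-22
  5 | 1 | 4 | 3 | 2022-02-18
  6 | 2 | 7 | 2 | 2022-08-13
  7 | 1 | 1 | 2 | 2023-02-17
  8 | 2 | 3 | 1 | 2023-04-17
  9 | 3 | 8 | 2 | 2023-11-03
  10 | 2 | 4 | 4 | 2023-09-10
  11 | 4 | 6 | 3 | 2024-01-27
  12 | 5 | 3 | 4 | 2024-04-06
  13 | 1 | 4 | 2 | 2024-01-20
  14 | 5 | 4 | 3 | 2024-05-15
SELECT name, stock FROM products WHERE stock >= (SELECT AVG(stock) FROM products)

Execution result:
name | stock
Phone | 142
Router | 122
Mouse | 105
Printer | 95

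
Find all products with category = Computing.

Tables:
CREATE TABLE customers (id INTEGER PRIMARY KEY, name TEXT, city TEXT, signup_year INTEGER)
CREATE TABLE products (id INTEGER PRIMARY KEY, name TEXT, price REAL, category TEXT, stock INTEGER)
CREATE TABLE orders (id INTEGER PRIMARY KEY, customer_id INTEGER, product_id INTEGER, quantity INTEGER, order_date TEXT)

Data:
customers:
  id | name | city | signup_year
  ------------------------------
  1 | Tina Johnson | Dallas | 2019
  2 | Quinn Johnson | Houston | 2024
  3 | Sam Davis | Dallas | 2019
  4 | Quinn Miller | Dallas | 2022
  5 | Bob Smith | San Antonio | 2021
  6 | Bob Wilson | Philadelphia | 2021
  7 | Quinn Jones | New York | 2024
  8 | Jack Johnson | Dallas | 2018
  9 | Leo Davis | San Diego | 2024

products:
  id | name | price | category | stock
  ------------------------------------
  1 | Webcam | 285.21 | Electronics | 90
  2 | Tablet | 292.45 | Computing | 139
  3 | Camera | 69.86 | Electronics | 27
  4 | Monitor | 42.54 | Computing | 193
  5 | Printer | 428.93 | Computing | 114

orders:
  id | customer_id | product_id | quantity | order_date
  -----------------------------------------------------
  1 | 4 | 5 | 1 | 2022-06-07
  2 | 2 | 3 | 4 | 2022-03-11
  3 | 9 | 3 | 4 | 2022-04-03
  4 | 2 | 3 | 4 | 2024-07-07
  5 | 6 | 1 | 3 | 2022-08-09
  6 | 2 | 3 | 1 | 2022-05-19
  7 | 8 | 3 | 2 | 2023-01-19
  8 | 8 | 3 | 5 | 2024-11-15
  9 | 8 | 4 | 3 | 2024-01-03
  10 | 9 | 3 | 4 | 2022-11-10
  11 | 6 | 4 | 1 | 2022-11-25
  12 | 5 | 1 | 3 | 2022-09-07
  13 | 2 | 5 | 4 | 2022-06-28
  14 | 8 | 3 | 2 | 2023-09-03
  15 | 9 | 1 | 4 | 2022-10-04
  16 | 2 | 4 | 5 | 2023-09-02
SELECT name, category FROM products WHERE category = 'Computing'

Execution result:
name | category
Tablet | Computing
Monitor | Computing
Printer | Computing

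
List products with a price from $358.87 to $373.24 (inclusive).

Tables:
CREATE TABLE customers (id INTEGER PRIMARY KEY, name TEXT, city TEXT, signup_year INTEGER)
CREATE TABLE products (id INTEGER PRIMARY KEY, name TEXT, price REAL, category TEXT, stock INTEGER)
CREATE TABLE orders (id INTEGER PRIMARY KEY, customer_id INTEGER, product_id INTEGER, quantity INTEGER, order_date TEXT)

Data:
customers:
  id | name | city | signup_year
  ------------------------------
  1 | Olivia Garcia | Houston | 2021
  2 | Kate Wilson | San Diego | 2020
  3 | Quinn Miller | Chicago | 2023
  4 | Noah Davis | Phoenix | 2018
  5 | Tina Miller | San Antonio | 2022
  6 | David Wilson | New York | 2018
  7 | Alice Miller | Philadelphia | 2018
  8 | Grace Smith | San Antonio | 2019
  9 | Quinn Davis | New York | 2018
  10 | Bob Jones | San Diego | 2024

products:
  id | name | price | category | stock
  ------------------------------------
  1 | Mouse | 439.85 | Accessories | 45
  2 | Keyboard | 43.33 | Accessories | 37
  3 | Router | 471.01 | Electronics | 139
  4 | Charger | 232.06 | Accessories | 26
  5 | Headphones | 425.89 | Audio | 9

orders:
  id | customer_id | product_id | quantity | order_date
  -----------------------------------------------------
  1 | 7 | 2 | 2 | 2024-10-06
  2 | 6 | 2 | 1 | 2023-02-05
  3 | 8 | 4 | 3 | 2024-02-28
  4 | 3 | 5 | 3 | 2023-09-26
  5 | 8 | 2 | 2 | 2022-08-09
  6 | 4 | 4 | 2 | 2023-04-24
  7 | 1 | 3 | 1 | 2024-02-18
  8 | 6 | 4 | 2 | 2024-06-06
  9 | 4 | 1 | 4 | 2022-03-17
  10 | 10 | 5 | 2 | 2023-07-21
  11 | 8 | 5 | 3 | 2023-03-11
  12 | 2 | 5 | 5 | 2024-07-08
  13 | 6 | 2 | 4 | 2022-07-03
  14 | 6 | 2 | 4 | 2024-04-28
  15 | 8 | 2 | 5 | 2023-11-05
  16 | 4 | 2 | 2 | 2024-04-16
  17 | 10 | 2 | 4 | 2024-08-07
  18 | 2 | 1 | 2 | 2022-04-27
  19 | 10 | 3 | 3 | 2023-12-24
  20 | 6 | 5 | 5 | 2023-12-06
SELECT name, price FROM products WHERE price BETWEEN 358.87 AND 373.24

Execution result:
(no rows)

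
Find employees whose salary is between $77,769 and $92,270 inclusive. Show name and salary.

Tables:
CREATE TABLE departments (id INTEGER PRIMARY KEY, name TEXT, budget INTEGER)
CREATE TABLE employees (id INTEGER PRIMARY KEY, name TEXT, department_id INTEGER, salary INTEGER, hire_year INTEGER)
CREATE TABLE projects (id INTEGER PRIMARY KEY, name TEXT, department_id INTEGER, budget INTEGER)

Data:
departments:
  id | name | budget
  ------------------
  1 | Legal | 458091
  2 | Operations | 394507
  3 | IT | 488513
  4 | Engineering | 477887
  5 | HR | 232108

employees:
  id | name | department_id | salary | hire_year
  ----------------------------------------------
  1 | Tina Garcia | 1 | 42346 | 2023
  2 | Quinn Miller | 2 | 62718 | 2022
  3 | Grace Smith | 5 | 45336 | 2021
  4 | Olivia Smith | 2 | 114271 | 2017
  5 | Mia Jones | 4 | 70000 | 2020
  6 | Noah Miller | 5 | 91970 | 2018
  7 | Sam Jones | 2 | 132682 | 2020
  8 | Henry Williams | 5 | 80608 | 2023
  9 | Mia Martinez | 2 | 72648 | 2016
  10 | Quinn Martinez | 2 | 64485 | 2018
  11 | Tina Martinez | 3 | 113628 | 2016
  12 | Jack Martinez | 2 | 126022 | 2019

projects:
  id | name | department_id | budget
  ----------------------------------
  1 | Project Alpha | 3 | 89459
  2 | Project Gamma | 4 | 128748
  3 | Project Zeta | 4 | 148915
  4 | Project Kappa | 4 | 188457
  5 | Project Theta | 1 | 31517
SELECT name, salary FROM employees WHERE salary BETWEEN 77769 AND 92270

Execution result:
name | salary
Noah Miller | 91970
Henry Williams | 80608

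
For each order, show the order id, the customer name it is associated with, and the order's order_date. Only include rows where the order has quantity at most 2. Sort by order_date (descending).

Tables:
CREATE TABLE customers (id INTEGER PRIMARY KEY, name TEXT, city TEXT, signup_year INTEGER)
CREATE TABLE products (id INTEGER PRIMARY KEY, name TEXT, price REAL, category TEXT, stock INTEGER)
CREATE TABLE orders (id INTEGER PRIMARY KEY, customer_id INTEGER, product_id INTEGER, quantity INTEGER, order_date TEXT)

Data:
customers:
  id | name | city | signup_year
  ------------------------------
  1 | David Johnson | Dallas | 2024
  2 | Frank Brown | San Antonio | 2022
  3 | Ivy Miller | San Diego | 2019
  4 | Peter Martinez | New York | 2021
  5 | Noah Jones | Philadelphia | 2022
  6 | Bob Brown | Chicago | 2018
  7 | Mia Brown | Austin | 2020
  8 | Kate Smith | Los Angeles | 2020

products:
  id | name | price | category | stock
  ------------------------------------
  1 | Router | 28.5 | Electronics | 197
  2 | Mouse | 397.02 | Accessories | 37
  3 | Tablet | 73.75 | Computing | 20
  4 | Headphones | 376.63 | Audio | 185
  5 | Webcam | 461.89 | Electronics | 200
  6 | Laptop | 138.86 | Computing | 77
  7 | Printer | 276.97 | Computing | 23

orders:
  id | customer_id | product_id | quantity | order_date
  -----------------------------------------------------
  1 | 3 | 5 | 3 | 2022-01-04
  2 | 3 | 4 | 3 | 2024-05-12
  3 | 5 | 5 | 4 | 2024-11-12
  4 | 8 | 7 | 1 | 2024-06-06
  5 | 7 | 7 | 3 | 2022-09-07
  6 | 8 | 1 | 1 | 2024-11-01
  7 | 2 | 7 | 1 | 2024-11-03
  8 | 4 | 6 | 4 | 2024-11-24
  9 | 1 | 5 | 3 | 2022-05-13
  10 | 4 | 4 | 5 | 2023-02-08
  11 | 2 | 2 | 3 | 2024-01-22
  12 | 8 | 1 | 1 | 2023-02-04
SELECT c.id, p.name AS customer, c.order_date FROM orders c JOIN customers p ON c.customer_id = p.id WHERE c.quantity <= 2 ORDER BY c.order_date DESC

Execution result:
id | customer | order_date
7 | Frank Brown | 2024-11-03
6 | Kate Smith | 2024-11-01
4 | Kate Smith | 2024-06-06
12 | Kate Smith | 2023-02-04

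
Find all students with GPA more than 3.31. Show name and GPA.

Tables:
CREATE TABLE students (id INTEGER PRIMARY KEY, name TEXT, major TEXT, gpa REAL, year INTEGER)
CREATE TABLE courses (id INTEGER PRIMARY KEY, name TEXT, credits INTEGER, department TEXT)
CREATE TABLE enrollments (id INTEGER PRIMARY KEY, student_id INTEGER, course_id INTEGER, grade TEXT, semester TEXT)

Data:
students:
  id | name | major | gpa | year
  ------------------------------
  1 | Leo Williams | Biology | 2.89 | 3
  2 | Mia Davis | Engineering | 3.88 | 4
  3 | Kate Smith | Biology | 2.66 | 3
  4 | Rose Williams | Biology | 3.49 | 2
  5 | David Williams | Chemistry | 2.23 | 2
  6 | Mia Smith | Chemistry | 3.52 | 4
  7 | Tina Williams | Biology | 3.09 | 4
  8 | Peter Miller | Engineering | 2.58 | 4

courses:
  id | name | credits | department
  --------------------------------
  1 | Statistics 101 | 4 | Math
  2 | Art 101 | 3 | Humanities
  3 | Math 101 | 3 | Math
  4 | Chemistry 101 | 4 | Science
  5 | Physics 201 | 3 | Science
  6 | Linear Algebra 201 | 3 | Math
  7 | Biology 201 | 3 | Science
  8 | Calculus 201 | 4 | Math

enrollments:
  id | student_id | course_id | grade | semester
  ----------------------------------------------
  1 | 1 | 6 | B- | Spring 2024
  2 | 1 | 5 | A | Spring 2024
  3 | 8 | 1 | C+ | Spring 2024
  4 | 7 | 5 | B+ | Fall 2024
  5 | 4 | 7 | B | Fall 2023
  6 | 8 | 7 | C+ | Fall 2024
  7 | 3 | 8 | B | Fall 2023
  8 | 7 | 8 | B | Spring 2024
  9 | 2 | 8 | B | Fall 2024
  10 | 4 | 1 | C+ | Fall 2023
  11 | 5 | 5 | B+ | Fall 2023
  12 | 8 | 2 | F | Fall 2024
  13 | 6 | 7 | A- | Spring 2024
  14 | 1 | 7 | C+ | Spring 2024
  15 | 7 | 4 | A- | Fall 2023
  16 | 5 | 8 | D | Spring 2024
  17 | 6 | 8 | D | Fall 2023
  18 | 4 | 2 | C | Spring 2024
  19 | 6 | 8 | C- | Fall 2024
SELECT name, gpa FROM students WHERE gpa > 3.31

Execution result:
name | gpa
Mia Davis | 3.88
Rose Williams | 3.49
Mia Smith | 3.52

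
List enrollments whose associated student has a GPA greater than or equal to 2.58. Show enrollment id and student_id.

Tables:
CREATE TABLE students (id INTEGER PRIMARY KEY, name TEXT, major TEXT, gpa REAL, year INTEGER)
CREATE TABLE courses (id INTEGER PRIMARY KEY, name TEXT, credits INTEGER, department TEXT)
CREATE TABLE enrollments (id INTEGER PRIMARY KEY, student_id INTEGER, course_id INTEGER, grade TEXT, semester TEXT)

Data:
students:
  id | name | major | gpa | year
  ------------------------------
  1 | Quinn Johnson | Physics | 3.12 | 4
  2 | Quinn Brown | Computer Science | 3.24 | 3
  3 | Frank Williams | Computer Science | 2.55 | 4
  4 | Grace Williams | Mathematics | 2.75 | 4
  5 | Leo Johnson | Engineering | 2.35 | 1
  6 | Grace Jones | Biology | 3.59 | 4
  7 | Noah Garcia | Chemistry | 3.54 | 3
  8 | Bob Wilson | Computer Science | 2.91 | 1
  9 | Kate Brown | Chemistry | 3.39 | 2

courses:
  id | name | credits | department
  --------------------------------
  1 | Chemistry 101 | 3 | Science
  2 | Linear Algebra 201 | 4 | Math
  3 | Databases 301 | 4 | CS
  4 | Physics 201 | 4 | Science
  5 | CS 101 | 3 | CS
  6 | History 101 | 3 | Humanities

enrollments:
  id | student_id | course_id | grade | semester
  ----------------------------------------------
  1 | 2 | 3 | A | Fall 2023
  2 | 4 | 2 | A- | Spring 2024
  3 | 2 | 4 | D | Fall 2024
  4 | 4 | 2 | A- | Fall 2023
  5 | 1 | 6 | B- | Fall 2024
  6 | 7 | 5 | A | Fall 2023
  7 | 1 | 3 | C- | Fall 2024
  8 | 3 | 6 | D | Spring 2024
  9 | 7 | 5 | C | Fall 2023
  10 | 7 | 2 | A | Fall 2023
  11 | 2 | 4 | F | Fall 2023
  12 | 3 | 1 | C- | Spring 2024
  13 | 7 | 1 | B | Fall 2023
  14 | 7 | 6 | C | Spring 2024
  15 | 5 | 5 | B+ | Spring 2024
SELECT id, student_id FROM enrollments WHERE student_id IN (SELECT id FROM students WHERE gpa >= 2.58)

Execution result:
id | student_id
1 | 2
2 | 4
3 | 2
4 | 4
5 | 1
6 | 7
7 | 1
9 | 7
10 | 7
11 | 2
13 | 7
14 | 7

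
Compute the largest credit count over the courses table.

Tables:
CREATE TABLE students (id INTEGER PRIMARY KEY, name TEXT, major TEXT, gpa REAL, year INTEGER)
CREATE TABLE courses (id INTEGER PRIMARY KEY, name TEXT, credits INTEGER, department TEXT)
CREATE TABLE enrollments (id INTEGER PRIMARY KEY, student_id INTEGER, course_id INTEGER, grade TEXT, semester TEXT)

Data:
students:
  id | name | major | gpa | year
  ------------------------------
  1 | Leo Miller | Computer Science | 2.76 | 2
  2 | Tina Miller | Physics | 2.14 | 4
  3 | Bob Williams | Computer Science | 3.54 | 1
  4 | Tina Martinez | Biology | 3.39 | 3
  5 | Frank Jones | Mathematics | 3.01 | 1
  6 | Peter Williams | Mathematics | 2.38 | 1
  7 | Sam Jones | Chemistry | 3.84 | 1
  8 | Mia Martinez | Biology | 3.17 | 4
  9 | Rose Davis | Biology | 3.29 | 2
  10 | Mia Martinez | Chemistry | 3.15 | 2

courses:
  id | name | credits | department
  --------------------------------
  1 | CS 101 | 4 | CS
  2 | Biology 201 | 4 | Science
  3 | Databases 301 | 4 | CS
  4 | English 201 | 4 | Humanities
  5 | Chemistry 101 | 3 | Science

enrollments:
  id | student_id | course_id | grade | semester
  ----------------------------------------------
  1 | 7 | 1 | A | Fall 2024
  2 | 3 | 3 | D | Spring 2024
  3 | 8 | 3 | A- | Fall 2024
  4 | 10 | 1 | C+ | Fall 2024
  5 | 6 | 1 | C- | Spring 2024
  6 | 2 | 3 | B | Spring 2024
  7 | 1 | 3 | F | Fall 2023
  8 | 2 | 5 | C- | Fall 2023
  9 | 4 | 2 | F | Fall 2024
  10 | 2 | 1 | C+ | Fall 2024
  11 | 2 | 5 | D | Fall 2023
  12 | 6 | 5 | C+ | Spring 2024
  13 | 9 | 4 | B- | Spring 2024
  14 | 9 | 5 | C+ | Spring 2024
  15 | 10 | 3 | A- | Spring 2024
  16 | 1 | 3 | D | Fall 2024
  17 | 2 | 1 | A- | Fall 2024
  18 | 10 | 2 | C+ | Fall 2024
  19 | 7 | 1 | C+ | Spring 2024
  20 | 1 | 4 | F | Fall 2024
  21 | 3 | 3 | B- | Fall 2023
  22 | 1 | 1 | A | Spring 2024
SELECT MAX(credits) FROM courses

Execution result:
4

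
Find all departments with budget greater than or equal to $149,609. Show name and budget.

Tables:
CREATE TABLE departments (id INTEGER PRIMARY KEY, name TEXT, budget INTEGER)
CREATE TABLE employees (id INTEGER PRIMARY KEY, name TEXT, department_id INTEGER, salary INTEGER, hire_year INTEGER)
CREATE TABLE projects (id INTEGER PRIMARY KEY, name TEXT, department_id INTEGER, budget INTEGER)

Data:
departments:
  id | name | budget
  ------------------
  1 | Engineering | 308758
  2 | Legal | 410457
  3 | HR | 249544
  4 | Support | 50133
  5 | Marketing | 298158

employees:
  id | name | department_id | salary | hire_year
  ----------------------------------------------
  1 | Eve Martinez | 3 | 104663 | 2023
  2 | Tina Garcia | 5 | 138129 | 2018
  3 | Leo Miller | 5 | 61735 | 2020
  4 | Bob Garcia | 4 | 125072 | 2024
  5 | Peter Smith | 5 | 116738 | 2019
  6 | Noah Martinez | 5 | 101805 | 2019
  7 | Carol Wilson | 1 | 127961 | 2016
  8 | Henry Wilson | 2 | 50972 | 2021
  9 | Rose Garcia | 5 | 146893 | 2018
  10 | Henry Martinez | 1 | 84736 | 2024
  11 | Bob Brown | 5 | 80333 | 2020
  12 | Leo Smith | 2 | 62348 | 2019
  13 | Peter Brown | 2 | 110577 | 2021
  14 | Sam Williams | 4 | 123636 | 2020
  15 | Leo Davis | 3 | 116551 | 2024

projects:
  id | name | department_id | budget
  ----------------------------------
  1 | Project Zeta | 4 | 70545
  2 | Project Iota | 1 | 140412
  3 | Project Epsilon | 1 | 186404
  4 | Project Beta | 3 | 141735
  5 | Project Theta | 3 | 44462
SELECT name, budget FROM departments WHERE budget >= 149609

Execution result:
name | budget
Engineering | 308758
Legal | 410457
HR | 249544
Marketing | 298158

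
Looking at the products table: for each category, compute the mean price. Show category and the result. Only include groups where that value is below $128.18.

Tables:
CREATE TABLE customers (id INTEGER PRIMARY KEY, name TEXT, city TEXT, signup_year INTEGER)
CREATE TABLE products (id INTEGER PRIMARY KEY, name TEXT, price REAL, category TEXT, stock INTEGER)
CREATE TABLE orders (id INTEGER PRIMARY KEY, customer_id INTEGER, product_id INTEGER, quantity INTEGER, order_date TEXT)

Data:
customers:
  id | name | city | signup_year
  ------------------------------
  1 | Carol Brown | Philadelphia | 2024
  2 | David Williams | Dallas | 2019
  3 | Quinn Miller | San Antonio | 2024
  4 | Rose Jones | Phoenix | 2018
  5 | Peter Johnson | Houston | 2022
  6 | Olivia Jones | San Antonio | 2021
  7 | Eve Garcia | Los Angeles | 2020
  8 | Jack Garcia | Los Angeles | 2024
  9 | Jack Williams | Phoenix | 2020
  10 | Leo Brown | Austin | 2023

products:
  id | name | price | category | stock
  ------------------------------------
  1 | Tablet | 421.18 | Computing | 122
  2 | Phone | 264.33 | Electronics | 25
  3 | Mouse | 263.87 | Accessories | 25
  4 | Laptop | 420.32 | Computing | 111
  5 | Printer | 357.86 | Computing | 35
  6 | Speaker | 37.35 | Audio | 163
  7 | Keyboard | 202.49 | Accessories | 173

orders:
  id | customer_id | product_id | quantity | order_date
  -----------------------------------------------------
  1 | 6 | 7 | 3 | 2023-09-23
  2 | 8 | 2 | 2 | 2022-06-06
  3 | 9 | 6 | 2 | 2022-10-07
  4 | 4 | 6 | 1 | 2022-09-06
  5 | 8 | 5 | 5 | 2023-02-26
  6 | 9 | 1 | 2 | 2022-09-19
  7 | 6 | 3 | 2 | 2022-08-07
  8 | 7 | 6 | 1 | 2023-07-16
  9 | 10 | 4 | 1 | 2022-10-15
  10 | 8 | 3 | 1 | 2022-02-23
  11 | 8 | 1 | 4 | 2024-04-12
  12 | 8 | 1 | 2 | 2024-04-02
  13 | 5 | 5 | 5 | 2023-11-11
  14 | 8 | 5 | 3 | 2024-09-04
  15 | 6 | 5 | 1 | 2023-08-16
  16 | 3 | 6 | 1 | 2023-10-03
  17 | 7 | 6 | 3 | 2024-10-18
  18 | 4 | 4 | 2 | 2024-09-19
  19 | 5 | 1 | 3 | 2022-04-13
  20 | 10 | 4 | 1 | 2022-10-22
SELECT category, AVG(price) AS avg_price FROM products GROUP BY category HAVING AVG(price) < 128.18

Execution result:
category | avg_price
Audio | 37.35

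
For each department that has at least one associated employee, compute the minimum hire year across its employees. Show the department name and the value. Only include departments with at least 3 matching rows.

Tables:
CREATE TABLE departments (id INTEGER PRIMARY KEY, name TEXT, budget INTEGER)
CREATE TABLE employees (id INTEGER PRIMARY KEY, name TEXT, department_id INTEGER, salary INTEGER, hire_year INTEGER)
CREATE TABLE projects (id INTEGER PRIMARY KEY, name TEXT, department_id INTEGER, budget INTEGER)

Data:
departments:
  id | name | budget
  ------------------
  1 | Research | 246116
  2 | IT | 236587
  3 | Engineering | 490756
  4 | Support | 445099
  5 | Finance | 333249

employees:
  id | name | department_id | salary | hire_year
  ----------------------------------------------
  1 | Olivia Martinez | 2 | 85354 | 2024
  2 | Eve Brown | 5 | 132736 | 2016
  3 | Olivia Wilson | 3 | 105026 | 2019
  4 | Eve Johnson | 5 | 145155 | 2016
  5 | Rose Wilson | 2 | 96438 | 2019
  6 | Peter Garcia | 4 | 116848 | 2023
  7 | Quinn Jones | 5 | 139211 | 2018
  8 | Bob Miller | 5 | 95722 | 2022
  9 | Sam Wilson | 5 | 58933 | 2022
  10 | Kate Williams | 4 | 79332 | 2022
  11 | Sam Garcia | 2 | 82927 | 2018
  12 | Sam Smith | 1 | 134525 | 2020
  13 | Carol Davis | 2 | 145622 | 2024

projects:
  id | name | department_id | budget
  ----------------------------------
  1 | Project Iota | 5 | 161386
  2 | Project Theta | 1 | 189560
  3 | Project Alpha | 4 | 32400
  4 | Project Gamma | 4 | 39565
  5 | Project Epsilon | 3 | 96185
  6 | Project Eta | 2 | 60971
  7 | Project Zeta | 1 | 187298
SELECT p.name, MIN(c.hire_year) AS min_hire_year FROM employees c JOIN departments p ON c.department_id = p.id GROUP BY p.id, p.name HAVING COUNT(*) >= 3

Execution result:
name | min_hire_year
IT | 2018
Finance | 2016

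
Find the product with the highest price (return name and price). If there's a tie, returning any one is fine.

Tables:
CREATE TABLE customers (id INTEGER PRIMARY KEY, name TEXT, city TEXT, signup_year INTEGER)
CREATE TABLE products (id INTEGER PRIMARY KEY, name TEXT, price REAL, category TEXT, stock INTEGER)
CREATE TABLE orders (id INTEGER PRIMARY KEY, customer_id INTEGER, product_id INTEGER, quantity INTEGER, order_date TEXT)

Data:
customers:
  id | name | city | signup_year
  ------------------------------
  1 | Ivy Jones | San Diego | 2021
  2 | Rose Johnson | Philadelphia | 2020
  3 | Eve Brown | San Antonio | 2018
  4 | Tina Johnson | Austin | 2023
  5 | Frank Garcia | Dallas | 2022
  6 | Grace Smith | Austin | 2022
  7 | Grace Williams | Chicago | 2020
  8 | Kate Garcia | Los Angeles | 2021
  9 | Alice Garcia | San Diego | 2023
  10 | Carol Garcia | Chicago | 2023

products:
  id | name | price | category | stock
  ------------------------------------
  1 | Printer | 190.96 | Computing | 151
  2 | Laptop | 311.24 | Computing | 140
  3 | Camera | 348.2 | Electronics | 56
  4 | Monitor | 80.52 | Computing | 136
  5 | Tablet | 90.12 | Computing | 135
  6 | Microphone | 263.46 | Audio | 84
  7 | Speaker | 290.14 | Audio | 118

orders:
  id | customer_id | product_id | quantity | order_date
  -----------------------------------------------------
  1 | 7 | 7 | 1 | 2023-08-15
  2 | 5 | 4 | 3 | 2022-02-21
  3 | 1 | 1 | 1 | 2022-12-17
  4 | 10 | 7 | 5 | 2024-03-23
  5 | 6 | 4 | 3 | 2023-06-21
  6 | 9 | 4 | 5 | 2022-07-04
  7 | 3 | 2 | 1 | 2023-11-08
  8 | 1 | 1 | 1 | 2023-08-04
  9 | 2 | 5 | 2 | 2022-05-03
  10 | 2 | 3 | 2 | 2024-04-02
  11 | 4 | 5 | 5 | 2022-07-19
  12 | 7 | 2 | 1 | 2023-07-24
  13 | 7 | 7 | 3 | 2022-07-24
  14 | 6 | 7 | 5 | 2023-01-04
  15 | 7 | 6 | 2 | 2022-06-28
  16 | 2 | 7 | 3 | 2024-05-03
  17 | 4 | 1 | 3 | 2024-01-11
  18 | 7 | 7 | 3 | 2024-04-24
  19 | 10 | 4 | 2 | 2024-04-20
SELECT name, price FROM products ORDER BY price DESC LIMIT 1

Execution result:
name | price
Camera | 348.20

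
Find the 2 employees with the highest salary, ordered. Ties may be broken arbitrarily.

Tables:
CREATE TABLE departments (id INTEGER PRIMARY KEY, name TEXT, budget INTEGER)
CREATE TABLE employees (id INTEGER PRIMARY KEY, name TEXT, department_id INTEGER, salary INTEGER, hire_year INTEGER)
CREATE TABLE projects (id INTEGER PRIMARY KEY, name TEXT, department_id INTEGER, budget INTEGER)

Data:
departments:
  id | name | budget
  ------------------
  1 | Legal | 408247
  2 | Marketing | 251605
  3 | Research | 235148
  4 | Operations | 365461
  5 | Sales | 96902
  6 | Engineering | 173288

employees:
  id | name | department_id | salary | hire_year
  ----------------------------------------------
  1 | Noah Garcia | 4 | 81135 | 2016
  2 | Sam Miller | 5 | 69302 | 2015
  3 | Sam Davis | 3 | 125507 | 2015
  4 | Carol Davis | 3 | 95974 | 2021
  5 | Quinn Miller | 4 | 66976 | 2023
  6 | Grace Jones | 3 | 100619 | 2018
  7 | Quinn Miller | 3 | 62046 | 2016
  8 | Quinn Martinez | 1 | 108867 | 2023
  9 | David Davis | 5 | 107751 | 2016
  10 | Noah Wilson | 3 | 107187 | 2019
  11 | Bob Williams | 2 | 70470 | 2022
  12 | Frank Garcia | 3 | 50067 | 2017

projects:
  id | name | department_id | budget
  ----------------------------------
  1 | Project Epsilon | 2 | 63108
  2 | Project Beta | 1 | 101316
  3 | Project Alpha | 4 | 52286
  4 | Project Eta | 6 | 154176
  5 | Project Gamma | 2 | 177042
SELECT name, salary FROM employees ORDER BY salary DESC LIMIT 2

Execution result:
name | salary
Sam Davis | 125507
Quinn Martinez | 108867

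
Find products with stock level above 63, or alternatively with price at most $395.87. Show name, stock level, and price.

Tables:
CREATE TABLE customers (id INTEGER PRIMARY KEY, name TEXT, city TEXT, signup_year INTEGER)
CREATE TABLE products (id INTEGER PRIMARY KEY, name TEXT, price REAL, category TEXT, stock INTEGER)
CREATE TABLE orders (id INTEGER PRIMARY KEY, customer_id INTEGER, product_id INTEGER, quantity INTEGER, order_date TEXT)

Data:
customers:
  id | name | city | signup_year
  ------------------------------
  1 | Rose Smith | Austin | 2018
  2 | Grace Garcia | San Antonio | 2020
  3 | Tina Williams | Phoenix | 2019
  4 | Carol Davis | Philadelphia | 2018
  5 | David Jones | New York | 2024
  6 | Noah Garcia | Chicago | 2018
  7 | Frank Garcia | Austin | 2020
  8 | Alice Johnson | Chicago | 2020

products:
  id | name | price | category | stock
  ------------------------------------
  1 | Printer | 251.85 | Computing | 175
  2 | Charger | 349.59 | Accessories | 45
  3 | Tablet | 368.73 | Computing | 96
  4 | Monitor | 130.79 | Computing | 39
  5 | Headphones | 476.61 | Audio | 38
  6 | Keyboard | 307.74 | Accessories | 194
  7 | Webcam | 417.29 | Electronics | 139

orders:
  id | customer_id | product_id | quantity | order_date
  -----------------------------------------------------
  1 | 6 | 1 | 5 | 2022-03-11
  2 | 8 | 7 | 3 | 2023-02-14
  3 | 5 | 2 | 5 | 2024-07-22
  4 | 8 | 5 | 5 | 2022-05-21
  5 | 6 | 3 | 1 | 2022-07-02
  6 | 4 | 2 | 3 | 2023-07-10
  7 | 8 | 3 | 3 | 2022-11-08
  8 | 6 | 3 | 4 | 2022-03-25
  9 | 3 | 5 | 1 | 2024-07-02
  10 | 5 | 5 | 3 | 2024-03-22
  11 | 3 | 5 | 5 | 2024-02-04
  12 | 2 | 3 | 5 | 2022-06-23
SELECT name, stock, price FROM products WHERE stock > 63 OR price <= 395.87

Execution result:
name | stock | price
Printer | 175 | 251.85
Charger | 45 | 349.59
Tablet | 96 | 368.73
Monitor | 39 | 130.79
Keyboard | 194 | 307.74
Webcam | 139 | 417.29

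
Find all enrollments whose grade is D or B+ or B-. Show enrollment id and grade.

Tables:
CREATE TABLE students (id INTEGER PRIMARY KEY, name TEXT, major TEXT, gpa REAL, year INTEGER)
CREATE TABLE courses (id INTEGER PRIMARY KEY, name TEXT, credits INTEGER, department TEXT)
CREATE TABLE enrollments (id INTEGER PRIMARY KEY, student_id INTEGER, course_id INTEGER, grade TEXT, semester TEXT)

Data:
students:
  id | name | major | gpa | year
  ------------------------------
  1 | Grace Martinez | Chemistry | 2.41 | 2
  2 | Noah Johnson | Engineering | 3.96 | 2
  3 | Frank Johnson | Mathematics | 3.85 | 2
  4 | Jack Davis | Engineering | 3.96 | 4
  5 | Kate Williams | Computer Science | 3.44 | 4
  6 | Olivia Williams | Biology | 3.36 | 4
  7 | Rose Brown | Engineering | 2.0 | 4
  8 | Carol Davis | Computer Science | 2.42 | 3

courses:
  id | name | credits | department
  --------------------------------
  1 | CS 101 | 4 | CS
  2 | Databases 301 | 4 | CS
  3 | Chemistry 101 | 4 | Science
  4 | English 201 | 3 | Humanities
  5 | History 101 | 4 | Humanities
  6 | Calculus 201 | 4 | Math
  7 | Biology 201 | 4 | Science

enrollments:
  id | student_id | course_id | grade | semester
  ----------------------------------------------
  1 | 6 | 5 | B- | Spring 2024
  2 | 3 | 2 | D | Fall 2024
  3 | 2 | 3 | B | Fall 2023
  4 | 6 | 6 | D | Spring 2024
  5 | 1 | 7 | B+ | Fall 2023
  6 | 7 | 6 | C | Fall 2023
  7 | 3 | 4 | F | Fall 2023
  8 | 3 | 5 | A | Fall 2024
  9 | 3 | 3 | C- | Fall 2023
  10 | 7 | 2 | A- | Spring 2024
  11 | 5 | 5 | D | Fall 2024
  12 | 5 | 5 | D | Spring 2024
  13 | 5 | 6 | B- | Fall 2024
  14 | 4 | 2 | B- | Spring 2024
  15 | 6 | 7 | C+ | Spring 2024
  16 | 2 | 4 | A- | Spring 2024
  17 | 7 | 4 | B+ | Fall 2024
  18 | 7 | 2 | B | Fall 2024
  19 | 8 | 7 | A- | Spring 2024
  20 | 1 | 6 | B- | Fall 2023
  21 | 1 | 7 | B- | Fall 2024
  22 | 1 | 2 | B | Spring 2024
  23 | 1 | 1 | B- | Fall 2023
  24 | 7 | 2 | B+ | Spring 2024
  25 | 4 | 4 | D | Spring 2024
SELECT id, grade FROM enrollments WHERE grade IN ('D', 'B+', 'B-')

Execution result:
id | grade
1 | B-
2 | D
4 | D
5 | B+
11 | D
12 | D
13 | B-
14 | B-
17 | B+
20 | B-
21 | B-
23 | B-
24 | B+
25 | D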